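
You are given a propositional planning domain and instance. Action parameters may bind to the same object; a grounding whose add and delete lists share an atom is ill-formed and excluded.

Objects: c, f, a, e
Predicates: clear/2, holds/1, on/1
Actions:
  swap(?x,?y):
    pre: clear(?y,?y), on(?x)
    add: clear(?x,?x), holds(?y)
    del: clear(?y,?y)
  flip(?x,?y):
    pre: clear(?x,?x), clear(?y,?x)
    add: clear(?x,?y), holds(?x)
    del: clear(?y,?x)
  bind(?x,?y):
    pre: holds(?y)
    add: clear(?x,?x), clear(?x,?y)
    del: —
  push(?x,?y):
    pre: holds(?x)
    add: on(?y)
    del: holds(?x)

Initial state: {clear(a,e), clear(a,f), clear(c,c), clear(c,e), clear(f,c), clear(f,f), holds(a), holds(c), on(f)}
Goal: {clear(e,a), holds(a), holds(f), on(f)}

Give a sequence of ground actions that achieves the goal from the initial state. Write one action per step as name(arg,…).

flip(f,a); bind(e,a)

1. flip(f,a)  →  {clear(a,e), clear(c,c), clear(c,e), clear(f,a), clear(f,c), clear(f,f), holds(a), holds(c), holds(f), on(f)}
2. bind(e,a)  →  {clear(a,e), clear(c,c), clear(c,e), clear(e,a), clear(e,e), clear(f,a), clear(f,c), clear(f,f), holds(a), holds(c), holds(f), on(f)}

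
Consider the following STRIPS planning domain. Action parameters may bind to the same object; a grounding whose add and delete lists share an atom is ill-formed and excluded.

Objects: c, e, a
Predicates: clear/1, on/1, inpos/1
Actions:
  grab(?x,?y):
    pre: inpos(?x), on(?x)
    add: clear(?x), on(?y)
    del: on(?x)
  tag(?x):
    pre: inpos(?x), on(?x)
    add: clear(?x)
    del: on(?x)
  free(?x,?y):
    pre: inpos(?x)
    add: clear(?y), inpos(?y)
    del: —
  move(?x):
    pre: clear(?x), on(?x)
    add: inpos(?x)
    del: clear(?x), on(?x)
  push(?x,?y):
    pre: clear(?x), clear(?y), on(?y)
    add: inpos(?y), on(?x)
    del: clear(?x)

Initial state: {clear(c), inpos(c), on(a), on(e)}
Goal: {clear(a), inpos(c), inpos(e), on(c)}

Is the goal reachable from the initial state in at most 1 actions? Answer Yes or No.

1. free(c,e)  →  {clear(c), clear(e), inpos(c), inpos(e), on(a), on(e)}
2. grab(e,c)  →  {clear(c), clear(e), inpos(c), inpos(e), on(a), on(c)}
3. free(c,a)  →  {clear(a), clear(c), clear(e), inpos(a), inpos(c), inpos(e), on(a), on(c)}
optimal plan length = 3; 3 > 1

No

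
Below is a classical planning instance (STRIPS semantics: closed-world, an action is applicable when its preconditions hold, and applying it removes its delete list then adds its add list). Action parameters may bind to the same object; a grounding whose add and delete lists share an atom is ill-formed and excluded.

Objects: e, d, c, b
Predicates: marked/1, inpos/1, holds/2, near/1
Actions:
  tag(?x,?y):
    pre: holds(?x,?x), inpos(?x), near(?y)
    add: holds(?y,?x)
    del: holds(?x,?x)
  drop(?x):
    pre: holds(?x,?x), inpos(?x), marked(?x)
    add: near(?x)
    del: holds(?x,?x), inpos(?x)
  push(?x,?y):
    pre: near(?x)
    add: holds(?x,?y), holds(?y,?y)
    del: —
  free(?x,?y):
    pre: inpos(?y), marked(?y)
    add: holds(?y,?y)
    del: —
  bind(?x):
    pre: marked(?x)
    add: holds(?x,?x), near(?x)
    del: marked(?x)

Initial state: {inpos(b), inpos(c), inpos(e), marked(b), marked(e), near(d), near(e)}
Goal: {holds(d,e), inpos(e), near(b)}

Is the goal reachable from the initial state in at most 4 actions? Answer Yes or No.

1. push(d,e)  →  {holds(d,e), holds(e,e), inpos(b), inpos(c), inpos(e), marked(b), marked(e), near(d), near(e)}
2. bind(b)  →  {holds(b,b), holds(d,e), holds(e,e), inpos(b), inpos(c), inpos(e), marked(e), near(b), near(d), near(e)}
optimal plan length = 2; 2 ≤ 4

Yes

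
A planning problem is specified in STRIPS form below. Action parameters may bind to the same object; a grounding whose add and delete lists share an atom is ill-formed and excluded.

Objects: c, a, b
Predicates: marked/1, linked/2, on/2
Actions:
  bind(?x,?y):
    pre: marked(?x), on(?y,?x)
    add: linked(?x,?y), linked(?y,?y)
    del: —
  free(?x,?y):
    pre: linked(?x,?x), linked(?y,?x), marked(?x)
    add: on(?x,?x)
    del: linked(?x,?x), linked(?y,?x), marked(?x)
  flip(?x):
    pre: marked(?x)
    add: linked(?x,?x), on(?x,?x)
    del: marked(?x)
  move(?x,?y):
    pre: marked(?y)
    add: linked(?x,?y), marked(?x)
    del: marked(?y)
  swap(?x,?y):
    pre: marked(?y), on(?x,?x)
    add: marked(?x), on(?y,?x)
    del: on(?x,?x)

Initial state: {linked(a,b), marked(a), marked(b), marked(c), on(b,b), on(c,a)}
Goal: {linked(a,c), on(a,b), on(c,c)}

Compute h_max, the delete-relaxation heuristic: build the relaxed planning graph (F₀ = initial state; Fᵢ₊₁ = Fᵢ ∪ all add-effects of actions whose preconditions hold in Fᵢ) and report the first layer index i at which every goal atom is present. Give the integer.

F0 = init (6 atoms)
F1 = F0 ∪ {linked(a,a), linked(a,c), linked(b,a), linked(b,b), linked(b,c), linked(c,a), linked(c,b), linked(c,c), on(a,a), on(a,b), on(c,b), on(c,c)}  (18 atoms)
goal ⊆ F1  ⇒  h_max = 1

1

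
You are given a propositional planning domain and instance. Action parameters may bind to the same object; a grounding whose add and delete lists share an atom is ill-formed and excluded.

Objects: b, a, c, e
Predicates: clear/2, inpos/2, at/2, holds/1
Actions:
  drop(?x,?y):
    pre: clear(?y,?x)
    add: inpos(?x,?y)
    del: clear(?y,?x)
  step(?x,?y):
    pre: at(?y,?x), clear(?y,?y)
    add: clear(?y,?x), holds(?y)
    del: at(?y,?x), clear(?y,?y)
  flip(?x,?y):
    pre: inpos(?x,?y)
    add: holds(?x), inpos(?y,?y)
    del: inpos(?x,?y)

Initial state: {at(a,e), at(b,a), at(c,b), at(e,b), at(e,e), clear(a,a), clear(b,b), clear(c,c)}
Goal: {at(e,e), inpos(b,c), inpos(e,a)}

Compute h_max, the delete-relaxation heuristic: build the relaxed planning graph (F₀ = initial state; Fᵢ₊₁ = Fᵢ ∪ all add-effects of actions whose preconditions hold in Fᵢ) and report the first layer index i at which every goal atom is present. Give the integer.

F0 = init (8 atoms)
F1 = F0 ∪ {clear(a,e), clear(b,a), clear(c,b), holds(a), holds(b), holds(c), inpos(a,a), inpos(b,b), inpos(c,c)}  (17 atoms)
F2 = F1 ∪ {inpos(a,b), inpos(b,c), inpos(e,a)}  (20 atoms)
goal ⊆ F2  ⇒  h_max = 2

2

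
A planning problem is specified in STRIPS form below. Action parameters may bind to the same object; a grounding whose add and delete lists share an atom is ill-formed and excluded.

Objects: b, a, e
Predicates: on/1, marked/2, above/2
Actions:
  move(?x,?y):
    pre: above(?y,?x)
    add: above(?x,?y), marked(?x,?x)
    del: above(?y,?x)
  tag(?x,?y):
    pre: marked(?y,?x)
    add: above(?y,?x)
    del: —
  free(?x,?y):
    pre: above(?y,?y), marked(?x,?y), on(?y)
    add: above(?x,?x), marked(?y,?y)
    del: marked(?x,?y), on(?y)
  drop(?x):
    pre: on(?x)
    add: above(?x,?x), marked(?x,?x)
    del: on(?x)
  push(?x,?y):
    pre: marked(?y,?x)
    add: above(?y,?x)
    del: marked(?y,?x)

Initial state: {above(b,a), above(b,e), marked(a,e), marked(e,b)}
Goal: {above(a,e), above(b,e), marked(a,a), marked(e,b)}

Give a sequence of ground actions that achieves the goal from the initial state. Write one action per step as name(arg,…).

move(a,b); tag(e,a)

1. move(a,b)  →  {above(a,b), above(b,e), marked(a,a), marked(a,e), marked(e,b)}
2. tag(e,a)  →  {above(a,b), above(a,e), above(b,e), marked(a,a), marked(a,e), marked(e,b)}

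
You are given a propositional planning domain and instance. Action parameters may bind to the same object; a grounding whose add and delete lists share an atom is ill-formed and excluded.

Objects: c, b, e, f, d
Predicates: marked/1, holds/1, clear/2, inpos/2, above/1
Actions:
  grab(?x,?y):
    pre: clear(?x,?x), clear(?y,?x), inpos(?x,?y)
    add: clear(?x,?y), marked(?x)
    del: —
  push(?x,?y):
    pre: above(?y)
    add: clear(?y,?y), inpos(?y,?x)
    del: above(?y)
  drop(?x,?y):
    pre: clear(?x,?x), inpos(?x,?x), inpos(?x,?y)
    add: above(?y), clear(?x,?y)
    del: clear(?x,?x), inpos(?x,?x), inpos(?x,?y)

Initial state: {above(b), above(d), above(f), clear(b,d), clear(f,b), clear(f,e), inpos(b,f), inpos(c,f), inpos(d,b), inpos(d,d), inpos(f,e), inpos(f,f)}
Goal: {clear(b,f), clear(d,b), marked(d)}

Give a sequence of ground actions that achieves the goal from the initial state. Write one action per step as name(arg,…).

1. push(c,b)  →  {above(d), above(f), clear(b,b), clear(b,d), clear(f,b), clear(f,e), inpos(b,c), inpos(b,f), inpos(c,f), inpos(d,b), inpos(d,d), inpos(f,e), inpos(f,f)}
2. grab(b,f)  →  {above(d), above(f), clear(b,b), clear(b,d), clear(b,f), clear(f,b), clear(f,e), inpos(b,c), inpos(b,f), inpos(c,f), inpos(d,b), inpos(d,d), inpos(f,e), inpos(f,f), marked(b)}
3. push(c,d)  →  {above(f), clear(b,b), clear(b,d), clear(b,f), clear(d,d), clear(f,b), clear(f,e), inpos(b,c), inpos(b,f), inpos(c,f), inpos(d,b), inpos(d,c), inpos(d,d), inpos(f,e), inpos(f,f), marked(b)}
4. grab(d,b)  →  {above(f), clear(b,b), clear(b,d), clear(b,f), clear(d,b), clear(d,d), clear(f,b), clear(f,e), inpos(b,c), inpos(b,f), inpos(c,f), inpos(d,b), inpos(d,c), inpos(d,d), inpos(f,e), inpos(f,f), marked(b), marked(d)}

push(c,b); grab(b,f); push(c,d); grab(d,b)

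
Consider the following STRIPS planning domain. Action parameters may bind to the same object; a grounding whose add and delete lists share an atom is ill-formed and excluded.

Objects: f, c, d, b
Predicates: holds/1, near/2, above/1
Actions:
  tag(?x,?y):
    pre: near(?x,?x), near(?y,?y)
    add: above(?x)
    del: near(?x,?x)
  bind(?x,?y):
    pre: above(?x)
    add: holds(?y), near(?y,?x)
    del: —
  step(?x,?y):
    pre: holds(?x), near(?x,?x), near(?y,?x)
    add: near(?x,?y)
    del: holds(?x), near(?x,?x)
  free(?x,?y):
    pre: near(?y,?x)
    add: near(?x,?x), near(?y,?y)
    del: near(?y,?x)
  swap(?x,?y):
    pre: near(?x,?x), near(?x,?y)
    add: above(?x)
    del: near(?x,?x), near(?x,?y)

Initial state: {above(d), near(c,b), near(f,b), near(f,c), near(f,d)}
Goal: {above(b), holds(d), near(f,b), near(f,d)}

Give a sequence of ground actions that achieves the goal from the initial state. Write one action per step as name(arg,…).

bind(d,d); free(b,c); tag(b,c)

1. bind(d,d)  →  {above(d), holds(d), near(c,b), near(d,d), near(f,b), near(f,c), near(f,d)}
2. free(b,c)  →  {above(d), holds(d), near(b,b), near(c,c), near(d,d), near(f,b), near(f,c), near(f,d)}
3. tag(b,c)  →  {above(b), above(d), holds(d), near(c,c), near(d,d), near(f,b), near(f,c), near(f,d)}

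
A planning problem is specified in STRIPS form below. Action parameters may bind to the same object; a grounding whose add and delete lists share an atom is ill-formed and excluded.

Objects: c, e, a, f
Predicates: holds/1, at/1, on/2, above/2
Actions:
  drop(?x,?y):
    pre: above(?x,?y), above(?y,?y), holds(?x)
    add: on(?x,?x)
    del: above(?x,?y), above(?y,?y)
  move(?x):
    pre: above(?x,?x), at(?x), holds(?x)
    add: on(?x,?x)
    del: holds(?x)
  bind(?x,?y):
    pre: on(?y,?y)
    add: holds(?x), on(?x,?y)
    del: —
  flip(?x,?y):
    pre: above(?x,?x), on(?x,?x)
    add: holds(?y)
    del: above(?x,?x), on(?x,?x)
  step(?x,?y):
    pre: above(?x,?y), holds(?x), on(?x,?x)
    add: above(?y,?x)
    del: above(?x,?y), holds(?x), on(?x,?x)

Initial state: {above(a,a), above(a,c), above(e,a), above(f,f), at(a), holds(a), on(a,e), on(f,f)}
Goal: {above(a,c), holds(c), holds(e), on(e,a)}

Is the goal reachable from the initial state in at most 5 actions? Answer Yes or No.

Yes

1. drop(a,a)  →  {above(a,c), above(e,a), above(f,f), at(a), holds(a), on(a,a), on(a,e), on(f,f)}
2. bind(c,a)  →  {above(a,c), above(e,a), above(f,f), at(a), holds(a), holds(c), on(a,a), on(a,e), on(c,a), on(f,f)}
3. bind(e,a)  →  {above(a,c), above(e,a), above(f,f), at(a), holds(a), holds(c), holds(e), on(a,a), on(a,e), on(c,a), on(e,a), on(f,f)}
optimal plan length = 3; 3 ≤ 5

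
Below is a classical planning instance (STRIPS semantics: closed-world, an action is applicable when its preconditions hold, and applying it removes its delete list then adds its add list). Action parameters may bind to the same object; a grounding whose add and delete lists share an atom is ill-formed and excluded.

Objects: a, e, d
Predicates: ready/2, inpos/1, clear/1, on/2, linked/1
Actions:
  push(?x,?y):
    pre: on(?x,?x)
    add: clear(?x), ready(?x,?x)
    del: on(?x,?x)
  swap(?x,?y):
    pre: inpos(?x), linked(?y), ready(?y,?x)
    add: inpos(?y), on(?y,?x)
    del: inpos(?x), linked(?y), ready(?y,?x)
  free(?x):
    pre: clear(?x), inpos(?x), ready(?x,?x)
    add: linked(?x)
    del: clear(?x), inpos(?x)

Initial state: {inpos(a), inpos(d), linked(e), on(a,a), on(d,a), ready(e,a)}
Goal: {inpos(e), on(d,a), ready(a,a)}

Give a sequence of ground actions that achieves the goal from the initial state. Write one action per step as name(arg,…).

1. push(a,a)  →  {clear(a), inpos(a), inpos(d), linked(e), on(d,a), ready(a,a), ready(e,a)}
2. swap(a,e)  →  {clear(a), inpos(d), inpos(e), on(d,a), on(e,a), ready(a,a)}

push(a,a); swap(a,e)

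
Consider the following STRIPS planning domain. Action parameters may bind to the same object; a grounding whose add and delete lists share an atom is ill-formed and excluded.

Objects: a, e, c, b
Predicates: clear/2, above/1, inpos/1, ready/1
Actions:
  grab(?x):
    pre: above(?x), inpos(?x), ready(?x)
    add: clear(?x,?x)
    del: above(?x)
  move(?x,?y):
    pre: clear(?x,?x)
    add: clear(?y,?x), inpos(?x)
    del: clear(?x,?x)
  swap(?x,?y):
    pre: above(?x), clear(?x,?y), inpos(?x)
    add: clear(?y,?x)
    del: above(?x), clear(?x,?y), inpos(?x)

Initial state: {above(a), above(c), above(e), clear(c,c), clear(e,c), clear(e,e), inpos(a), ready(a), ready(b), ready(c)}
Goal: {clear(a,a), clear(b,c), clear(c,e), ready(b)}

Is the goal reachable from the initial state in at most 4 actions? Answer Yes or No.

1. grab(a)  →  {above(c), above(e), clear(a,a), clear(c,c), clear(e,c), clear(e,e), inpos(a), ready(a), ready(b), ready(c)}
2. move(e,c)  →  {above(c), above(e), clear(a,a), clear(c,c), clear(c,e), clear(e,c), inpos(a), inpos(e), ready(a), ready(b), ready(c)}
3. move(c,b)  →  {above(c), above(e), clear(a,a), clear(b,c), clear(c,e), clear(e,c), inpos(a), inpos(c), inpos(e), ready(a), ready(b), ready(c)}
optimal plan length = 3; 3 ≤ 4

Yes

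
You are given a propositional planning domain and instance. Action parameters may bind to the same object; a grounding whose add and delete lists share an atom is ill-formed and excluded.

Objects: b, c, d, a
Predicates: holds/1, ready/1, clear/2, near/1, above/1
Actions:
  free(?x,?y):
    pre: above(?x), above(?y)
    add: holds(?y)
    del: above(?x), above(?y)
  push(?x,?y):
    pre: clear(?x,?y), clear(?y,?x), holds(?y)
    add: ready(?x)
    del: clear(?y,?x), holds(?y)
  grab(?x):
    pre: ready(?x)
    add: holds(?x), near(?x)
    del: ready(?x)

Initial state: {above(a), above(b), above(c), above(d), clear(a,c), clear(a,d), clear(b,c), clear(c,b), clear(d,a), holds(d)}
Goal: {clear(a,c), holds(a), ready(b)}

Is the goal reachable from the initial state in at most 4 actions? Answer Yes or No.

Yes

1. free(b,c)  →  {above(a), above(d), clear(a,c), clear(a,d), clear(b,c), clear(c,b), clear(d,a), holds(c), holds(d)}
2. free(d,a)  →  {clear(a,c), clear(a,d), clear(b,c), clear(c,b), clear(d,a), holds(a), holds(c), holds(d)}
3. push(b,c)  →  {clear(a,c), clear(a,d), clear(b,c), clear(d,a), holds(a), holds(d), ready(b)}
optimal plan length = 3; 3 ≤ 4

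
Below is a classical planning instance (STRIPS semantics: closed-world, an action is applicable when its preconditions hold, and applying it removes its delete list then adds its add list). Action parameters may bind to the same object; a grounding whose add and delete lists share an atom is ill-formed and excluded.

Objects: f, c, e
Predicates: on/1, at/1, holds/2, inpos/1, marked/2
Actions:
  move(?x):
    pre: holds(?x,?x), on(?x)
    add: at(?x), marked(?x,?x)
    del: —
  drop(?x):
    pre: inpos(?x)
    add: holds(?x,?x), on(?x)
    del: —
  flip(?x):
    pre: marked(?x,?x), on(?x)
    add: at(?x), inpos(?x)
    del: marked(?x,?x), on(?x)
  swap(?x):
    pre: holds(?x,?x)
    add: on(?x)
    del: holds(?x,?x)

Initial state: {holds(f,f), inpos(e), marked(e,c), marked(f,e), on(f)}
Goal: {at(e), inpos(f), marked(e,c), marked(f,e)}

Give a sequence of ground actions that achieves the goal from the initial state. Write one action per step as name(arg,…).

move(f); drop(e); move(e); flip(f)

1. move(f)  →  {at(f), holds(f,f), inpos(e), marked(e,c), marked(f,e), marked(f,f), on(f)}
2. drop(e)  →  {at(f), holds(e,e), holds(f,f), inpos(e), marked(e,c), marked(f,e), marked(f,f), on(e), on(f)}
3. move(e)  →  {at(e), at(f), holds(e,e), holds(f,f), inpos(e), marked(e,c), marked(e,e), marked(f,e), marked(f,f), on(e), on(f)}
4. flip(f)  →  {at(e), at(f), holds(e,e), holds(f,f), inpos(e), inpos(f), marked(e,c), marked(e,e), marked(f,e), on(e)}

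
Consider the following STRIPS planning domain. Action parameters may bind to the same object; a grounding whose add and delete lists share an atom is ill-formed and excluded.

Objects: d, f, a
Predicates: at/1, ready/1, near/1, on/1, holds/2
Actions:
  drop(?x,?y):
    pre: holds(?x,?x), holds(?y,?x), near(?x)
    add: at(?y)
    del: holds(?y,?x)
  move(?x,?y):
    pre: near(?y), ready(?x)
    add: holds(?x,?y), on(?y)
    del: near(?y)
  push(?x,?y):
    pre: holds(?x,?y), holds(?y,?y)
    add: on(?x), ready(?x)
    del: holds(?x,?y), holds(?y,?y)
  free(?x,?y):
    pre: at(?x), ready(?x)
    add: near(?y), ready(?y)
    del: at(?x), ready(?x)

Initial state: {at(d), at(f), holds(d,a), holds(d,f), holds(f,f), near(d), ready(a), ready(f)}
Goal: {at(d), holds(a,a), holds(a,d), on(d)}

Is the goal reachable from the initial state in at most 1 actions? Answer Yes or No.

No

1. move(a,d)  →  {at(d), at(f), holds(a,d), holds(d,a), holds(d,f), holds(f,f), on(d), ready(a), ready(f)}
2. free(f,a)  →  {at(d), holds(a,d), holds(d,a), holds(d,f), holds(f,f), near(a), on(d), ready(a)}
3. move(a,a)  →  {at(d), holds(a,a), holds(a,d), holds(d,a), holds(d,f), holds(f,f), on(a), on(d), ready(a)}
optimal plan length = 3; 3 > 1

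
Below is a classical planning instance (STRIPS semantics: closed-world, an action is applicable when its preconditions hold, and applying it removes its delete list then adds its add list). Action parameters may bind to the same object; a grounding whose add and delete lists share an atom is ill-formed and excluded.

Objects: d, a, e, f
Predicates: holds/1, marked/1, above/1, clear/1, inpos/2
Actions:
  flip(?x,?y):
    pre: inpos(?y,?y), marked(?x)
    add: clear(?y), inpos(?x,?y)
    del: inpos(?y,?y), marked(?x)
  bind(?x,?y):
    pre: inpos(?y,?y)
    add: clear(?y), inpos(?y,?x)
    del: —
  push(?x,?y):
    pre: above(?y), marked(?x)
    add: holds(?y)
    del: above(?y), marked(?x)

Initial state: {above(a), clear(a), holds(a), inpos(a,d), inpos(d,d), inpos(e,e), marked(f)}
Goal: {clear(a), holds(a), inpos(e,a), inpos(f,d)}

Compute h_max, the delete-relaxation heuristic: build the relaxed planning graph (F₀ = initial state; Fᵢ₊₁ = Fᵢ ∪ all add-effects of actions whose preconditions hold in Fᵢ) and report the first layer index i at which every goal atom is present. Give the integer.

F0 = init (7 atoms)
F1 = F0 ∪ {clear(d), clear(e), inpos(d,a), inpos(d,e), inpos(d,f), inpos(e,a), inpos(e,d), inpos(e,f), inpos(f,d), inpos(f,e)}  (17 atoms)
goal ⊆ F1  ⇒  h_max = 1

1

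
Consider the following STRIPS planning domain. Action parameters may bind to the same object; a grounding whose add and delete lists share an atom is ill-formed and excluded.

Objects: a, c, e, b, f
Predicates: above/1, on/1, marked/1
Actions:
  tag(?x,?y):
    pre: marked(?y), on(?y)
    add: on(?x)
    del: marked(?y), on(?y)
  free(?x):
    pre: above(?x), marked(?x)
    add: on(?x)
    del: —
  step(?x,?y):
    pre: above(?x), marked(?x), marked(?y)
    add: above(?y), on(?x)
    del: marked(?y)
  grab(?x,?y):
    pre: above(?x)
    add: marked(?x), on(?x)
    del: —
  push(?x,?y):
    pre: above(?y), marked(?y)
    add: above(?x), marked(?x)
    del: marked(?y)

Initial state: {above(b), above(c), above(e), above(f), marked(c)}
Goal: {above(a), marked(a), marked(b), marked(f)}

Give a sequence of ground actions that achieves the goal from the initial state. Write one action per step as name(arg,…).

grab(b,a); grab(f,a); push(a,c)

1. grab(b,a)  →  {above(b), above(c), above(e), above(f), marked(b), marked(c), on(b)}
2. grab(f,a)  →  {above(b), above(c), above(e), above(f), marked(b), marked(c), marked(f), on(b), on(f)}
3. push(a,c)  →  {above(a), above(b), above(c), above(e), above(f), marked(a), marked(b), marked(f), on(b), on(f)}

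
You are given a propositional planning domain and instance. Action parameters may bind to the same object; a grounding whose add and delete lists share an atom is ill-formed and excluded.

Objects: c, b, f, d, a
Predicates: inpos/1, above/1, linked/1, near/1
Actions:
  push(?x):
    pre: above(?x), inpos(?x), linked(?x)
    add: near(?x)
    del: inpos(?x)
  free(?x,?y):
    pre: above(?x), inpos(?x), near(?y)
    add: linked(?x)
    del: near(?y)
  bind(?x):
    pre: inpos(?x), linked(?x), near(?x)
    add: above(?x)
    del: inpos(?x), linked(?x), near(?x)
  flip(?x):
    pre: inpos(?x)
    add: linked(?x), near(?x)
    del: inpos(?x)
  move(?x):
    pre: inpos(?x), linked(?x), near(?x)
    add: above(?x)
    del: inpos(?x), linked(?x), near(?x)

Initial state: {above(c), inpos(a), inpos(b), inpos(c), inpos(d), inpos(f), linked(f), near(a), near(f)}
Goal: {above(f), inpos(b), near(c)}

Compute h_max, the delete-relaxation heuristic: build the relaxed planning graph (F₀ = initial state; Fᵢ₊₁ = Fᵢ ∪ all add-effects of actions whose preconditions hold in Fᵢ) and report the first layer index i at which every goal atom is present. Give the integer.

1

F0 = init (9 atoms)
F1 = F0 ∪ {above(f), linked(a), linked(b), linked(c), linked(d), near(b), near(c), near(d)}  (17 atoms)
goal ⊆ F1  ⇒  h_max = 1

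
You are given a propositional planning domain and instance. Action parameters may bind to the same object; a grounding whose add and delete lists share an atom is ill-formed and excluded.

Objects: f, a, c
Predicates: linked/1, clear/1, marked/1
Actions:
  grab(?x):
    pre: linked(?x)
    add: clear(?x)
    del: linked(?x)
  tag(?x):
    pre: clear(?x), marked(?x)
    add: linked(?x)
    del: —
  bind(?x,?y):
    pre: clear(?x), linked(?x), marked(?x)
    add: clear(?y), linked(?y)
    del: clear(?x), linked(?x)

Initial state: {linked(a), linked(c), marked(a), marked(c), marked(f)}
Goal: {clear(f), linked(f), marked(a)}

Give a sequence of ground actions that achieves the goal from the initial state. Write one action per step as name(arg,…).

1. grab(a)  →  {clear(a), linked(c), marked(a), marked(c), marked(f)}
2. tag(a)  →  {clear(a), linked(a), linked(c), marked(a), marked(c), marked(f)}
3. bind(a,f)  →  {clear(f), linked(c), linked(f), marked(a), marked(c), marked(f)}

grab(a); tag(a); bind(a,f)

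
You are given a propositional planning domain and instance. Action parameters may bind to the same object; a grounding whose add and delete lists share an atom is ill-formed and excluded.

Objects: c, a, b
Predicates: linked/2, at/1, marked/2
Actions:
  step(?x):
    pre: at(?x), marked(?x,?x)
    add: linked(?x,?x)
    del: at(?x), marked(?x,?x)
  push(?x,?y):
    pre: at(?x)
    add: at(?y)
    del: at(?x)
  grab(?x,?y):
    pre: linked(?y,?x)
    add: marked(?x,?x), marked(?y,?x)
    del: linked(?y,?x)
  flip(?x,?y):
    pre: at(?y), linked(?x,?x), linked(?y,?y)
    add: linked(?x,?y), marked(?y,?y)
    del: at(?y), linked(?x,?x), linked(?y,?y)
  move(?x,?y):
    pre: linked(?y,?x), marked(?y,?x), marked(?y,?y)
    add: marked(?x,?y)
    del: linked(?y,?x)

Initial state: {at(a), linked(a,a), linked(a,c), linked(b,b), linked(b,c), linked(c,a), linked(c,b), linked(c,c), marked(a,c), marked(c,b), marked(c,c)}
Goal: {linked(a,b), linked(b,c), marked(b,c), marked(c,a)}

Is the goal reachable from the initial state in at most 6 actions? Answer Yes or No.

Yes

1. push(a,b)  →  {at(b), linked(a,a), linked(a,c), linked(b,b), linked(b,c), linked(c,a), linked(c,b), linked(c,c), marked(a,c), marked(c,b), marked(c,c)}
2. grab(a,c)  →  {at(b), linked(a,a), linked(a,c), linked(b,b), linked(b,c), linked(c,b), linked(c,c), marked(a,a), marked(a,c), marked(c,a), marked(c,b), marked(c,c)}
3. flip(a,b)  →  {linked(a,b), linked(a,c), linked(b,c), linked(c,b), linked(c,c), marked(a,a), marked(a,c), marked(b,b), marked(c,a), marked(c,b), marked(c,c)}
4. move(b,c)  →  {linked(a,b), linked(a,c), linked(b,c), linked(c,c), marked(a,a), marked(a,c), marked(b,b), marked(b,c), marked(c,a), marked(c,b), marked(c,c)}
optimal plan length = 4; 4 ≤ 6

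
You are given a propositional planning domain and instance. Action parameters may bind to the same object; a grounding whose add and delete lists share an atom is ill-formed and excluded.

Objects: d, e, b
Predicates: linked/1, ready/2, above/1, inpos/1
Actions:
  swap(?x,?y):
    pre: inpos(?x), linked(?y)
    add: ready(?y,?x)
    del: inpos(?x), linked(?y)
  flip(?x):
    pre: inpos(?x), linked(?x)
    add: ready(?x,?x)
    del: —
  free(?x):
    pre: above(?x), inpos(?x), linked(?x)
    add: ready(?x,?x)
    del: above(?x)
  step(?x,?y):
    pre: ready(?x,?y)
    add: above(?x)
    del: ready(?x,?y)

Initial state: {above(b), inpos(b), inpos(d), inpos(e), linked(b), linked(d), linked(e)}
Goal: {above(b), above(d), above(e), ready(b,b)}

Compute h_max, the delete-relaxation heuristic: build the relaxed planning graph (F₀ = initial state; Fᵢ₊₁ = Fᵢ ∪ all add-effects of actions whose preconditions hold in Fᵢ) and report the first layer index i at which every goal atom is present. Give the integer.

F0 = init (7 atoms)
F1 = F0 ∪ {ready(b,b), ready(b,d), ready(b,e), ready(d,b), ready(d,d), ready(d,e), ready(e,b), ready(e,d), ready(e,e)}  (16 atoms)
F2 = F1 ∪ {above(d), above(e)}  (18 atoms)
goal ⊆ F2  ⇒  h_max = 2

2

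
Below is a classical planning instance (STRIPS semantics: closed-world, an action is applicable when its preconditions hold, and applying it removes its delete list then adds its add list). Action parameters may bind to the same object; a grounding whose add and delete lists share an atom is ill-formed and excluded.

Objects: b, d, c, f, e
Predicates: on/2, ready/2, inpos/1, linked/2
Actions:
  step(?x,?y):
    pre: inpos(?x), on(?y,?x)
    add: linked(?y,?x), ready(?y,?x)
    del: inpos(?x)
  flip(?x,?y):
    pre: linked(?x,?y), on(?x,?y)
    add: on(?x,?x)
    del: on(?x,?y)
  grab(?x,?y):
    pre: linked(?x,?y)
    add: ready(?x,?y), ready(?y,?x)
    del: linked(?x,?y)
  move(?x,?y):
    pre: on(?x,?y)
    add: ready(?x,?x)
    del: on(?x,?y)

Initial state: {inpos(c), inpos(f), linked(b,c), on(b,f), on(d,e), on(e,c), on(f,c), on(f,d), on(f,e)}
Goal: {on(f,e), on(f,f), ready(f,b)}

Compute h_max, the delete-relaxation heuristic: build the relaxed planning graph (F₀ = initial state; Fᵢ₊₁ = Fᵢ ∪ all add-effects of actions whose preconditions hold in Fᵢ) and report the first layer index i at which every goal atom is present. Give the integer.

F0 = init (9 atoms)
F1 = F0 ∪ {linked(b,f), linked(e,c), linked(f,c), ready(b,b), ready(b,c), ready(b,f), ready(c,b), ready(d,d), ready(e,c), ready(e,e), ready(f,c), ready(f,f)}  (21 atoms)
F2 = F1 ∪ {on(b,b), on(e,e), on(f,f), ready(c,e), ready(c,f), ready(f,b)}  (27 atoms)
goal ⊆ F2  ⇒  h_max = 2

2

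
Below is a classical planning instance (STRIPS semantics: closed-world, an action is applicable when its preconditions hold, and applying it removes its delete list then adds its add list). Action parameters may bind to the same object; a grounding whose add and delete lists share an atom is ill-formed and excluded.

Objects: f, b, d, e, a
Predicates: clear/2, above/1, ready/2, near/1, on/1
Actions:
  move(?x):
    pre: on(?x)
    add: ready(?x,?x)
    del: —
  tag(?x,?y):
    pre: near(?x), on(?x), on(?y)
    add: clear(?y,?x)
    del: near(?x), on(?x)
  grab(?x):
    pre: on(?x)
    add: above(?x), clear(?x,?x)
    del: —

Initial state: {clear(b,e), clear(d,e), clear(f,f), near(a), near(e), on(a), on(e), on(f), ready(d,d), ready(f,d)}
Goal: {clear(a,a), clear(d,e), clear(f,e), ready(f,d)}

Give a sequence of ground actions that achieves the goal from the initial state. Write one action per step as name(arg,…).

1. tag(e,f)  →  {clear(b,e), clear(d,e), clear(f,e), clear(f,f), near(a), on(a), on(f), ready(d,d), ready(f,d)}
2. tag(a,a)  →  {clear(a,a), clear(b,e), clear(d,e), clear(f,e), clear(f,f), on(f), ready(d,d), ready(f,d)}

tag(e,f); tag(a,a)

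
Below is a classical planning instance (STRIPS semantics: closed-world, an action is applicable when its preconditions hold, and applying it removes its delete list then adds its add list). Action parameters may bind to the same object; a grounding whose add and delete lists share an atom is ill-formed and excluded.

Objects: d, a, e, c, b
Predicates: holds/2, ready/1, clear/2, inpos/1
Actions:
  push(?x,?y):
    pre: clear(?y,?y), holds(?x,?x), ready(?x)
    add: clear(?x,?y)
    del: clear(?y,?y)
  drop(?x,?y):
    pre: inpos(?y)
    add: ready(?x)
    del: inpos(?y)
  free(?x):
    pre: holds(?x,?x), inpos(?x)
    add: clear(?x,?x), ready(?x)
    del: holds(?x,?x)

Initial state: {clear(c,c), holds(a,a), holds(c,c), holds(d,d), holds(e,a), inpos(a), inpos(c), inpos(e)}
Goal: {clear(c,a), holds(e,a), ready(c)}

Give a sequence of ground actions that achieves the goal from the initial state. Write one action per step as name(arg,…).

drop(c,e); free(a); push(c,a)

1. drop(c,e)  →  {clear(c,c), holds(a,a), holds(c,c), holds(d,d), holds(e,a), inpos(a), inpos(c), ready(c)}
2. free(a)  →  {clear(a,a), clear(c,c), holds(c,c), holds(d,d), holds(e,a), inpos(a), inpos(c), ready(a), ready(c)}
3. push(c,a)  →  {clear(c,a), clear(c,c), holds(c,c), holds(d,d), holds(e,a), inpos(a), inpos(c), ready(a), ready(c)}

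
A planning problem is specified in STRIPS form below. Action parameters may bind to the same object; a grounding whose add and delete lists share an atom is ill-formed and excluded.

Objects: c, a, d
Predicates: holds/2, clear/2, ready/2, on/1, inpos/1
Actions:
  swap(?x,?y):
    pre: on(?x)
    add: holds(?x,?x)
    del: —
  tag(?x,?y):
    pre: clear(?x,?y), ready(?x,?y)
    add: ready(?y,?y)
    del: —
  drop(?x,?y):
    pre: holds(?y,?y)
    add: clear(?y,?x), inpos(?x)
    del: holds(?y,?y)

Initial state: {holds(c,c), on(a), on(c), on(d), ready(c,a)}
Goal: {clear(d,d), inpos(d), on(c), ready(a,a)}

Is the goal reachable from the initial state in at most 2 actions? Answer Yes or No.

No

1. swap(d,c)  →  {holds(c,c), holds(d,d), on(a), on(c), on(d), ready(c,a)}
2. drop(a,c)  →  {clear(c,a), holds(d,d), inpos(a), on(a), on(c), on(d), ready(c,a)}
3. tag(c,a)  →  {clear(c,a), holds(d,d), inpos(a), on(a), on(c), on(d), ready(a,a), ready(c,a)}
4. drop(d,d)  →  {clear(c,a), clear(d,d), inpos(a), inpos(d), on(a), on(c), on(d), ready(a,a), ready(c,a)}
optimal plan length = 4; 4 > 2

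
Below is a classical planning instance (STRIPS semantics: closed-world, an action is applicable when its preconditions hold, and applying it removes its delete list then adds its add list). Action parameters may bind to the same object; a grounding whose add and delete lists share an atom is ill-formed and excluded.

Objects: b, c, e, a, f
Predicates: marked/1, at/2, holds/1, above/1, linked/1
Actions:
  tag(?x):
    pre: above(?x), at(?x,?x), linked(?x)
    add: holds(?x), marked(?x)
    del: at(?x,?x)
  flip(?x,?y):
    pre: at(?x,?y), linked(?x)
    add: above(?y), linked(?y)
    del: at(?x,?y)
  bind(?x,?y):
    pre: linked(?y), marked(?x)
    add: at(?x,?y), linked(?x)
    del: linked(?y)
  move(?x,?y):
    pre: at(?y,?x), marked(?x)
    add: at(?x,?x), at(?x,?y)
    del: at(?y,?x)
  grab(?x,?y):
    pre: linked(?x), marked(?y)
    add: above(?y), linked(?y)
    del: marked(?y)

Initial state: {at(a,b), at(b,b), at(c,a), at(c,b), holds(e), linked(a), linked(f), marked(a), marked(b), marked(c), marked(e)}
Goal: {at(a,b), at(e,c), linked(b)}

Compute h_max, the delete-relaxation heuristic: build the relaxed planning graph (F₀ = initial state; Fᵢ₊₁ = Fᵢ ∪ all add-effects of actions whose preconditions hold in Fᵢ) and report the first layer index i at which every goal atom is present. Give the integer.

F0 = init (11 atoms)
F1 = F0 ∪ {above(a), above(b), above(c), above(e), at(a,a), at(a,c), at(a,f), at(b,a), at(b,c), at(b,f), at(c,f), at(e,a), at(e,f), linked(b), linked(c), linked(e)}  (27 atoms)
F2 = F1 ∪ {above(f), at(a,e), at(b,e), at(c,c), at(c,e), at(e,b), at(e,c), holds(a), holds(b)}  (36 atoms)
goal ⊆ F2  ⇒  h_max = 2

2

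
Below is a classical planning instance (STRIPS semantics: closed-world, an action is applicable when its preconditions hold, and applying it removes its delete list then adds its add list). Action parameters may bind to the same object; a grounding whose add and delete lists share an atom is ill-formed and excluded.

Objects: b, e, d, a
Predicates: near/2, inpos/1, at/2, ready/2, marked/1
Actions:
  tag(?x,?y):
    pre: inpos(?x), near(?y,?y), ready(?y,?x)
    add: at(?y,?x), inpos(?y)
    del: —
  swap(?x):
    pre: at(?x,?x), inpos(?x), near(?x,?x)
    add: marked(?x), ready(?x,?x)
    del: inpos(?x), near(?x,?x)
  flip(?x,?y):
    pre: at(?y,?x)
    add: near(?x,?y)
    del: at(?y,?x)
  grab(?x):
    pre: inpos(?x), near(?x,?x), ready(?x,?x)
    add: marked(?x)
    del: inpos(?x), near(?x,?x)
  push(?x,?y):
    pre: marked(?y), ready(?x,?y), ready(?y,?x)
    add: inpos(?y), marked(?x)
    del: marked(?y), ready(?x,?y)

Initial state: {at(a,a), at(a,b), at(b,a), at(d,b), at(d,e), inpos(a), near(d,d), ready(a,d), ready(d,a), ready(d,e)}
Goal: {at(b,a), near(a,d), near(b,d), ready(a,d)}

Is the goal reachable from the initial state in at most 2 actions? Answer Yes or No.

No

1. tag(a,d)  →  {at(a,a), at(a,b), at(b,a), at(d,a), at(d,b), at(d,e), inpos(a), inpos(d), near(d,d), ready(a,d), ready(d,a), ready(d,e)}
2. flip(b,d)  →  {at(a,a), at(a,b), at(b,a), at(d,a), at(d,e), inpos(a), inpos(d), near(b,d), near(d,d), ready(a,d), ready(d,a), ready(d,e)}
3. flip(a,d)  →  {at(a,a), at(a,b), at(b,a), at(d,e), inpos(a), inpos(d), near(a,d), near(b,d), near(d,d), ready(a,d), ready(d,a), ready(d,e)}
optimal plan length = 3; 3 > 2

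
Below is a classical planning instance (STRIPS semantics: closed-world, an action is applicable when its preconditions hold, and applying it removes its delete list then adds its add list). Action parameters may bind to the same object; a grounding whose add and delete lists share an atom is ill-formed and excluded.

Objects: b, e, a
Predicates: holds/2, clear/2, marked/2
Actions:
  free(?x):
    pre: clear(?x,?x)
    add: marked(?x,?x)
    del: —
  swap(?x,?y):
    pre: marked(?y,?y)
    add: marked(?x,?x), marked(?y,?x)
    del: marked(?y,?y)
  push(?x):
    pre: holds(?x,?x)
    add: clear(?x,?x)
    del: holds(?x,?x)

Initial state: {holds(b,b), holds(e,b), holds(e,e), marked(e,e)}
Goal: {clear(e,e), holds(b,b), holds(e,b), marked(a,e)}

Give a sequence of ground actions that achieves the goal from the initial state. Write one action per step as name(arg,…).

1. swap(a,e)  →  {holds(b,b), holds(e,b), holds(e,e), marked(a,a), marked(e,a)}
2. swap(e,a)  →  {holds(b,b), holds(e,b), holds(e,e), marked(a,e), marked(e,a), marked(e,e)}
3. push(e)  →  {clear(e,e), holds(b,b), holds(e,b), marked(a,e), marked(e,a), marked(e,e)}

swap(a,e); swap(e,a); push(e)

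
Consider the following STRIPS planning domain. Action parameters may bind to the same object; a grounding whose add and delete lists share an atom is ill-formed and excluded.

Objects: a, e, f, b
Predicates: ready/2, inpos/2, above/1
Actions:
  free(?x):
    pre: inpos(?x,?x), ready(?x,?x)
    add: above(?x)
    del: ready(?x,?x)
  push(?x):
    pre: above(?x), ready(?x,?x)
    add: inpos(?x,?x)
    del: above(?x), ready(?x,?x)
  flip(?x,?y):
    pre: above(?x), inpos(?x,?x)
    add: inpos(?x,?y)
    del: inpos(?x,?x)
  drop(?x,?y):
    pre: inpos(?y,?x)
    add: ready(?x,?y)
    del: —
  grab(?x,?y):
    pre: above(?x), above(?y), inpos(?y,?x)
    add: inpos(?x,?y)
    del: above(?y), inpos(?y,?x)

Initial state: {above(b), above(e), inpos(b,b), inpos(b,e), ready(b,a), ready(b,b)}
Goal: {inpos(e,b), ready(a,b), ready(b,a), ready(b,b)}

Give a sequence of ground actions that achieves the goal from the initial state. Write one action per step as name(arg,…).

flip(b,a); drop(a,b); grab(e,b)

1. flip(b,a)  →  {above(b), above(e), inpos(b,a), inpos(b,e), ready(b,a), ready(b,b)}
2. drop(a,b)  →  {above(b), above(e), inpos(b,a), inpos(b,e), ready(a,b), ready(b,a), ready(b,b)}
3. grab(e,b)  →  {above(e), inpos(b,a), inpos(e,b), ready(a,b), ready(b,a), ready(b,b)}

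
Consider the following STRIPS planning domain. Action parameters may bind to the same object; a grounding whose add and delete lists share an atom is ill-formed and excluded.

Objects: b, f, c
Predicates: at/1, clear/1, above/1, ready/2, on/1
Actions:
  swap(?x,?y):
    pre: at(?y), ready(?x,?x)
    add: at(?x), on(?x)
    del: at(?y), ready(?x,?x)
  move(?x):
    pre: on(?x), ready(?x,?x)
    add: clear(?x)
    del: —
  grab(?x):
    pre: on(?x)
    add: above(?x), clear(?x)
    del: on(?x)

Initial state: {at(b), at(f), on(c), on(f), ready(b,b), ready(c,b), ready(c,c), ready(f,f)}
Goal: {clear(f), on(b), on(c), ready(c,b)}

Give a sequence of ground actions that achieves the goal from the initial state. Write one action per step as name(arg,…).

swap(b,f); move(f)

1. swap(b,f)  →  {at(b), on(b), on(c), on(f), ready(c,b), ready(c,c), ready(f,f)}
2. move(f)  →  {at(b), clear(f), on(b), on(c), on(f), ready(c,b), ready(c,c), ready(f,f)}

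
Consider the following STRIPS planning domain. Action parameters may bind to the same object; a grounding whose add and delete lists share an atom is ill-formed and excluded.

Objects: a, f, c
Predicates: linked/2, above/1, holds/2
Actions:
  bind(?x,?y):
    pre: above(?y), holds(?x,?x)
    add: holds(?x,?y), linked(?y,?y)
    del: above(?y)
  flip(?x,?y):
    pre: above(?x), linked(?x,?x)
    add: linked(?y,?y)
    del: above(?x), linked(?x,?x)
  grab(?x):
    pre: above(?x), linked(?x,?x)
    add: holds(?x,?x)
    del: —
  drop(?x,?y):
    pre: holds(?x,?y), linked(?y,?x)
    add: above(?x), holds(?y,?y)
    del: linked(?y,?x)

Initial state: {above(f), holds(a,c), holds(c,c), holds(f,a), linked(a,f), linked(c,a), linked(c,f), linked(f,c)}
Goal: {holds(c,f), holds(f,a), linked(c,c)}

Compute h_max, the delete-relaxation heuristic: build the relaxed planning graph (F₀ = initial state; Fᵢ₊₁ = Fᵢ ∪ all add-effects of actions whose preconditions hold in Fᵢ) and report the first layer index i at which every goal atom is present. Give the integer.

2

F0 = init (8 atoms)
F1 = F0 ∪ {above(a), holds(a,a), holds(c,f), linked(f,f)}  (12 atoms)
F2 = F1 ∪ {above(c), holds(a,f), holds(c,a), holds(f,f), linked(a,a), linked(c,c)}  (18 atoms)
goal ⊆ F2  ⇒  h_max = 2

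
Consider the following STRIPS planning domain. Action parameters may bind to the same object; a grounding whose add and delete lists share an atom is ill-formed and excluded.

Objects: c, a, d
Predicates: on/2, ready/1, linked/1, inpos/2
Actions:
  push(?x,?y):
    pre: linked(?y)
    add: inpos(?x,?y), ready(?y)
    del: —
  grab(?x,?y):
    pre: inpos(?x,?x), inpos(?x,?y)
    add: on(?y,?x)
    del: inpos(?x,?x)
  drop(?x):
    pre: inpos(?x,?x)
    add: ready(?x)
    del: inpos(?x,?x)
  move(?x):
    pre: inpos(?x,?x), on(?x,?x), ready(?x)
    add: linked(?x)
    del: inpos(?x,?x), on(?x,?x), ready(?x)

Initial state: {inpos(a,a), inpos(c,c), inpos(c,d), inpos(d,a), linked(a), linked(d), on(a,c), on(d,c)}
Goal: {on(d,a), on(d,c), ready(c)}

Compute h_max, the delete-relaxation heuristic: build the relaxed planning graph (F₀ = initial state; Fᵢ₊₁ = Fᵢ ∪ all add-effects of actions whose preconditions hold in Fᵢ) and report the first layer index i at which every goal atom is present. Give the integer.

F0 = init (8 atoms)
F1 = F0 ∪ {inpos(a,d), inpos(c,a), inpos(d,d), on(a,a), on(c,c), ready(a), ready(c), ready(d)}  (16 atoms)
F2 = F1 ∪ {linked(c), on(a,d), on(d,a), on(d,d)}  (20 atoms)
goal ⊆ F2  ⇒  h_max = 2

2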